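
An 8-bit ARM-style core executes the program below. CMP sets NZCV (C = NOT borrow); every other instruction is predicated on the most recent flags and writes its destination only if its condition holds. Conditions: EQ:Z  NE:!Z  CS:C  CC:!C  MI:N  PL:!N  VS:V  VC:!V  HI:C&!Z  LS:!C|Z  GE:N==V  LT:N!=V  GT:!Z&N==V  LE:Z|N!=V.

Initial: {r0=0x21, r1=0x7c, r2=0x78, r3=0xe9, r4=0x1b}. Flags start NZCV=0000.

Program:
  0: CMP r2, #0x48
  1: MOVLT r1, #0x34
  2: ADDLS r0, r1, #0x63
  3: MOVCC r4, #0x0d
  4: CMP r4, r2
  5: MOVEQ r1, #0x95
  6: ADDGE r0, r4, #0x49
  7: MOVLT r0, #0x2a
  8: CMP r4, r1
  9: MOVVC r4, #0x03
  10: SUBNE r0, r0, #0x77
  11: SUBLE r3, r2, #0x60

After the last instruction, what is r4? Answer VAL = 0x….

[0] flags=0010 → (cmp)
[1] flags=0010 LT?F → skip
[2] flags=0010 LS?F → skip
[3] flags=0010 CC?F → skip
[4] flags=1000 → (cmp)
[5] flags=1000 EQ?F → skip
[6] flags=1000 GE?F → skip
[7] flags=1000 LT?T → r0=0x2a
[8] flags=1000 → (cmp)
[9] flags=1000 VC?T → r4=0x03
[10] flags=1000 NE?T → r0=0xb3
[11] flags=1000 LE?T → r3=0x18

VAL = 0x03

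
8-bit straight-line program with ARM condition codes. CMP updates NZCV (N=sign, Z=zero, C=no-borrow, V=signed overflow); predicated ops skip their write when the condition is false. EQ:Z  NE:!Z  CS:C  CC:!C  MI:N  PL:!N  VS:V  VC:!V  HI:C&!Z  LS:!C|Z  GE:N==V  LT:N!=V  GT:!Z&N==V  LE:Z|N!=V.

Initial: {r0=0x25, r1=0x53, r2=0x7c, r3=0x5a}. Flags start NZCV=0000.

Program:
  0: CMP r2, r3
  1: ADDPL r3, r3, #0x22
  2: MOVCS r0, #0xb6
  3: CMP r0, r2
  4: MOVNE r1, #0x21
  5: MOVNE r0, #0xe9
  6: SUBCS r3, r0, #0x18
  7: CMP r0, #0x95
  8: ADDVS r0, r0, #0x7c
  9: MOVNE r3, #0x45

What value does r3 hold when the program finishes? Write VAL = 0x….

VAL = 0x45

[0] flags=0010 → (cmp)
[1] flags=0010 PL?T → r3=0x7c
[2] flags=0010 CS?T → r0=0xb6
[3] flags=0011 → (cmp)
[4] flags=0011 NE?T → r1=0x21
[5] flags=0011 NE?T → r0=0xe9
[6] flags=0011 CS?T → r3=0xd1
[7] flags=0010 → (cmp)
[8] flags=0010 VS?F → skip
[9] flags=0010 NE?T → r3=0x45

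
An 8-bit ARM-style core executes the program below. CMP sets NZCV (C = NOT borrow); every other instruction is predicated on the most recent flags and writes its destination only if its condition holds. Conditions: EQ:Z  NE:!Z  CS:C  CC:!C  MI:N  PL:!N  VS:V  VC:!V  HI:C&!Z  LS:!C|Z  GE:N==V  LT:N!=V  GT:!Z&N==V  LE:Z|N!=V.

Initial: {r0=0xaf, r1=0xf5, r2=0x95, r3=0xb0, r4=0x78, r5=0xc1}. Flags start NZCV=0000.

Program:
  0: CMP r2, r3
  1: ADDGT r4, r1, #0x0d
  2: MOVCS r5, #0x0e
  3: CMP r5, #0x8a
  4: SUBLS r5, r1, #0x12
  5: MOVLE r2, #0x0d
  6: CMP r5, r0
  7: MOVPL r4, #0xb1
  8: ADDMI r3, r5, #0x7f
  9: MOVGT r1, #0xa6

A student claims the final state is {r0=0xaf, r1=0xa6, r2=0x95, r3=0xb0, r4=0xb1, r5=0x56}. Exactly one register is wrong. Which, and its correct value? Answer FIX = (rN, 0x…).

0: ✓ CMP  NZCV=1000
1: · ADDGT
2: · MOVCS
3: ✓ CMP  NZCV=0010
4: · SUBLS
5: · MOVLE
6: ✓ CMP  NZCV=0010
7: ✓ MOVPL  r4←0xb1
8: · ADDMI
9: ✓ MOVGT  r1←0xa6

FIX = (r5, 0xc1)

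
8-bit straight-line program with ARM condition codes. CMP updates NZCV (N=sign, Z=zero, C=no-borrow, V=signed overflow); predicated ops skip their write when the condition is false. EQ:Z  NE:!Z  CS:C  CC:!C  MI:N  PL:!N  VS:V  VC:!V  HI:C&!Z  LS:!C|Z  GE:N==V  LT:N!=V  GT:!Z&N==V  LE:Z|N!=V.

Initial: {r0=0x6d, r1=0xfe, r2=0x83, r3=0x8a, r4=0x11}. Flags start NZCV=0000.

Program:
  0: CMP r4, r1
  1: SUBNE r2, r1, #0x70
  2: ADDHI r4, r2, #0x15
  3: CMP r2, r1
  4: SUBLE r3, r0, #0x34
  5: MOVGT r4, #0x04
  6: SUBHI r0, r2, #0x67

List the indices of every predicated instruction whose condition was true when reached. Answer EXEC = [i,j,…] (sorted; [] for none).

EXEC = [1,4]

0: ✓ CMP  NZCV=0000
1: ✓ SUBNE  r2←0x8e
2: · ADDHI
3: ✓ CMP  NZCV=1000
4: ✓ SUBLE  r3←0x39
5: · MOVGT
6: · SUBHI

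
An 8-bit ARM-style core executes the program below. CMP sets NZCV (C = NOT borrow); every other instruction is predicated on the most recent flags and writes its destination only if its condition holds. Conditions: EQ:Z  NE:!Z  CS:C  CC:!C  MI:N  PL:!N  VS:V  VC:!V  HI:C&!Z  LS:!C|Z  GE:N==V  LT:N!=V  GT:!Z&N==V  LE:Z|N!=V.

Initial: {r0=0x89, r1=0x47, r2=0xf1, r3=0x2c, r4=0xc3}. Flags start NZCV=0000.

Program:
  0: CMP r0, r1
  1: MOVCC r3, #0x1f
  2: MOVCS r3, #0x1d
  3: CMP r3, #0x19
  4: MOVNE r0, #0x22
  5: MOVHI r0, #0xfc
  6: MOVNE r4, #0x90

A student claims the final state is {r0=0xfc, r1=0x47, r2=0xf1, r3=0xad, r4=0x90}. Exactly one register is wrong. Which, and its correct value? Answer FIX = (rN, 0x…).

FIX = (r3, 0x1d)

[0] flags=0011 → (cmp)
[1] flags=0011 CC?F → skip
[2] flags=0011 CS?T → r3=0x1d
[3] flags=0010 → (cmp)
[4] flags=0010 NE?T → r0=0x22
[5] flags=0010 HI?T → r0=0xfc
[6] flags=0010 NE?T → r4=0x90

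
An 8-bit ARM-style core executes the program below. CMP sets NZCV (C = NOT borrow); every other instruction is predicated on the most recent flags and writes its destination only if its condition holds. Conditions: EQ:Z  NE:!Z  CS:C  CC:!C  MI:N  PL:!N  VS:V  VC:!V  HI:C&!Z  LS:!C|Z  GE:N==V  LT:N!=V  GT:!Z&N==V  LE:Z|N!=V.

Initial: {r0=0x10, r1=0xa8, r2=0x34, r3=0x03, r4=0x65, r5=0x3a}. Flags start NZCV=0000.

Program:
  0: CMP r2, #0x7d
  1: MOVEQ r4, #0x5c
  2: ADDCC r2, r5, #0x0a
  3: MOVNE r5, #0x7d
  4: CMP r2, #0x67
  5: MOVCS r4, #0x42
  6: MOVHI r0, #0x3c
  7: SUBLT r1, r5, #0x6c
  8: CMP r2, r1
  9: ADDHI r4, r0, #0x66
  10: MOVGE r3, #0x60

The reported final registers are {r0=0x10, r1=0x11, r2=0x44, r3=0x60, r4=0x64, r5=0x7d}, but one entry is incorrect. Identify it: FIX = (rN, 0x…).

[0] flags=1000 → (cmp)
[1] flags=1000 EQ?F → skip
[2] flags=1000 CC?T → r2=0x44
[3] flags=1000 NE?T → r5=0x7d
[4] flags=1000 → (cmp)
[5] flags=1000 CS?F → skip
[6] flags=1000 HI?F → skip
[7] flags=1000 LT?T → r1=0x11
[8] flags=0010 → (cmp)
[9] flags=0010 HI?T → r4=0x76
[10] flags=0010 GE?T → r3=0x60

FIX = (r4, 0x76)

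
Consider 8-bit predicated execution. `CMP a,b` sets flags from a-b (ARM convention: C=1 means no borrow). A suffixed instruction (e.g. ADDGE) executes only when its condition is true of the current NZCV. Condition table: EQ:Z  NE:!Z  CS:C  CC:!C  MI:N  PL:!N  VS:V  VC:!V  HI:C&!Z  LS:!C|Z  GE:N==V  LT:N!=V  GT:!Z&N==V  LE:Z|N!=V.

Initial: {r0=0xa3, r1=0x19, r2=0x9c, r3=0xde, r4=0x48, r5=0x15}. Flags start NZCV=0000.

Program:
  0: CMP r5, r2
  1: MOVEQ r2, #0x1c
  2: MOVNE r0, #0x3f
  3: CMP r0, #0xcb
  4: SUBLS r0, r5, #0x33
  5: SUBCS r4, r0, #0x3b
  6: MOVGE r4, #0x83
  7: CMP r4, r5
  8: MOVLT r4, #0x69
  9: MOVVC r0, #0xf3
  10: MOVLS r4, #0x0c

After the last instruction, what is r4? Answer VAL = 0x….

VAL = 0x69

[0] flags=0000 → (cmp)
[1] flags=0000 EQ?F → skip
[2] flags=0000 NE?T → r0=0x3f
[3] flags=0000 → (cmp)
[4] flags=0000 LS?T → r0=0xe2
[5] flags=0000 CS?F → skip
[6] flags=0000 GE?T → r4=0x83
[7] flags=0011 → (cmp)
[8] flags=0011 LT?T → r4=0x69
[9] flags=0011 VC?F → skip
[10] flags=0011 LS?F → skip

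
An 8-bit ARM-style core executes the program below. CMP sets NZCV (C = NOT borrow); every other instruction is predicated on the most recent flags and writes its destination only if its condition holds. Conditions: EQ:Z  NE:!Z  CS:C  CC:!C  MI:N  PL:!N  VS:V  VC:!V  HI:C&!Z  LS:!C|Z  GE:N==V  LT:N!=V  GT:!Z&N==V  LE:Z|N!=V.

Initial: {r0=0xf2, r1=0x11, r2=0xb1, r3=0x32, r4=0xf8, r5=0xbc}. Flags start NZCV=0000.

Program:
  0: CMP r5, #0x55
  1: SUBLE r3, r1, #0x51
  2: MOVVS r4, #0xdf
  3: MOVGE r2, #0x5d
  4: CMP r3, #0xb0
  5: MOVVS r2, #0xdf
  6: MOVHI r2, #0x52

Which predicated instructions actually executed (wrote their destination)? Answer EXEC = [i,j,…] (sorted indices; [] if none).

EXEC = [1,2,6]

0: ✓ CMP  NZCV=0011
1: ✓ SUBLE  r3←0xc0
2: ✓ MOVVS  r4←0xdf
3: · MOVGE
4: ✓ CMP  NZCV=0010
5: · MOVVS
6: ✓ MOVHI  r2←0x52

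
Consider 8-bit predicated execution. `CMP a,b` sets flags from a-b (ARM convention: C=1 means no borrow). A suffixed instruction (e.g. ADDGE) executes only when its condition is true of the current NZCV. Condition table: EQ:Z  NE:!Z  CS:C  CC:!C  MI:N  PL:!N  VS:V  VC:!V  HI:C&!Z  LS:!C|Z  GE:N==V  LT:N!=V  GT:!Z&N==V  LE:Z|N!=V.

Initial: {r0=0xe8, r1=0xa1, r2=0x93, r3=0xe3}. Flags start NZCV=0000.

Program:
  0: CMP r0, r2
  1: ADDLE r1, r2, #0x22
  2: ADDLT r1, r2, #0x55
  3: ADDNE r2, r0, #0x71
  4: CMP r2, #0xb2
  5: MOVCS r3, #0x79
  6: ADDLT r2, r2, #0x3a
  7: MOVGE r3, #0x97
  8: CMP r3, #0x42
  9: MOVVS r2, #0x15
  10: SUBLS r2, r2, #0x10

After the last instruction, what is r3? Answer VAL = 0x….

VAL = 0x97

0: ✓ CMP  NZCV=0010
1: · ADDLE
2: · ADDLT
3: ✓ ADDNE  r2←0x59
4: ✓ CMP  NZCV=1001
5: · MOVCS
6: · ADDLT
7: ✓ MOVGE  r3←0x97
8: ✓ CMP  NZCV=0011
9: ✓ MOVVS  r2←0x15
10: · SUBLS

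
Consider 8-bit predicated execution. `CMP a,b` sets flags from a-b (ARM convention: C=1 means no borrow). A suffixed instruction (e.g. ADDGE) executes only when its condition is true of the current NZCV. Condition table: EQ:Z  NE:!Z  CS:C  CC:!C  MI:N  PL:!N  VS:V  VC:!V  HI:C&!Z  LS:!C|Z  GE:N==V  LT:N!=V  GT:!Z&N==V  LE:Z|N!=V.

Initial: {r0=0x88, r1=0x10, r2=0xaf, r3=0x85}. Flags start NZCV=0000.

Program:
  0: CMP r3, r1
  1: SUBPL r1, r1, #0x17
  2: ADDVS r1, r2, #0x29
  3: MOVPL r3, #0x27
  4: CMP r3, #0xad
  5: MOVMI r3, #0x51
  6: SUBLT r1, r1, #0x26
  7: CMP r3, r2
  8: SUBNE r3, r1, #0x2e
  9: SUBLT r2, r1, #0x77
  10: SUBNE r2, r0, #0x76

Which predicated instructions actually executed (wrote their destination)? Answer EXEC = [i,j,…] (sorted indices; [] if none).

EXEC = [1,2,3,8,10]

[0] flags=0011 → (cmp)
[1] flags=0011 PL?T → r1=0xf9
[2] flags=0011 VS?T → r1=0xd8
[3] flags=0011 PL?T → r3=0x27
[4] flags=0000 → (cmp)
[5] flags=0000 MI?F → skip
[6] flags=0000 LT?F → skip
[7] flags=0000 → (cmp)
[8] flags=0000 NE?T → r3=0xaa
[9] flags=0000 LT?F → skip
[10] flags=0000 NE?T → r2=0x12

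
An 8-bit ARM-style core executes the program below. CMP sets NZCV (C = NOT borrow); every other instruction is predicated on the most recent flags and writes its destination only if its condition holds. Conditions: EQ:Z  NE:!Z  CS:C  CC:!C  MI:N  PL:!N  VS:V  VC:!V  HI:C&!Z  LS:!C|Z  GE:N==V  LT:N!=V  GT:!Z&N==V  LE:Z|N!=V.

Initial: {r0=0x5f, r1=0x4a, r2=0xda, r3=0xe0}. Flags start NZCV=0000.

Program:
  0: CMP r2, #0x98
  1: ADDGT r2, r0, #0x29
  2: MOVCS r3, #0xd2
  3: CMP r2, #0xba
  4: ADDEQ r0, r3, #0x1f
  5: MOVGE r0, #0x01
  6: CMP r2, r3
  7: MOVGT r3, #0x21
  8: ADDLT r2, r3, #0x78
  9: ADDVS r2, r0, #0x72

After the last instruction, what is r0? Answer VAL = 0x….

VAL = 0x5f

0: ✓ CMP  NZCV=0010
1: ✓ ADDGT  r2←0x88
2: ✓ MOVCS  r3←0xd2
3: ✓ CMP  NZCV=1000
4: · ADDEQ
5: · MOVGE
6: ✓ CMP  NZCV=1000
7: · MOVGT
8: ✓ ADDLT  r2←0x4a
9: · ADDVS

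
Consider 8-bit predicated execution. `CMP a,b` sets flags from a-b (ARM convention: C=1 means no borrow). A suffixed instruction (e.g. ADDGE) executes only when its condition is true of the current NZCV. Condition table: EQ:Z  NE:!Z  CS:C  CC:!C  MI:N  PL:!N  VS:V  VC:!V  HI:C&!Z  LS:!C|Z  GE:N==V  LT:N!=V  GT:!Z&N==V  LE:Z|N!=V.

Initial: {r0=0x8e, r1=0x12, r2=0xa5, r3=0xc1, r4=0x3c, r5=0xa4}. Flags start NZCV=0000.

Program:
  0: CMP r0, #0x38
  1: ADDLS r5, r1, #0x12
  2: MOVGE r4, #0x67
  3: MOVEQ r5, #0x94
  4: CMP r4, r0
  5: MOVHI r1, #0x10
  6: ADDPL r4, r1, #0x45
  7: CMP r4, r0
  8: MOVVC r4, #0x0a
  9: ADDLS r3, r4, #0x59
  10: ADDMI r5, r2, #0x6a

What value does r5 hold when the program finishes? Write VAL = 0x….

[0] flags=0011 → (cmp)
[1] flags=0011 LS?F → skip
[2] flags=0011 GE?F → skip
[3] flags=0011 EQ?F → skip
[4] flags=1001 → (cmp)
[5] flags=1001 HI?F → skip
[6] flags=1001 PL?F → skip
[7] flags=1001 → (cmp)
[8] flags=1001 VC?F → skip
[9] flags=1001 LS?T → r3=0x95
[10] flags=1001 MI?T → r5=0x0f

VAL = 0x0f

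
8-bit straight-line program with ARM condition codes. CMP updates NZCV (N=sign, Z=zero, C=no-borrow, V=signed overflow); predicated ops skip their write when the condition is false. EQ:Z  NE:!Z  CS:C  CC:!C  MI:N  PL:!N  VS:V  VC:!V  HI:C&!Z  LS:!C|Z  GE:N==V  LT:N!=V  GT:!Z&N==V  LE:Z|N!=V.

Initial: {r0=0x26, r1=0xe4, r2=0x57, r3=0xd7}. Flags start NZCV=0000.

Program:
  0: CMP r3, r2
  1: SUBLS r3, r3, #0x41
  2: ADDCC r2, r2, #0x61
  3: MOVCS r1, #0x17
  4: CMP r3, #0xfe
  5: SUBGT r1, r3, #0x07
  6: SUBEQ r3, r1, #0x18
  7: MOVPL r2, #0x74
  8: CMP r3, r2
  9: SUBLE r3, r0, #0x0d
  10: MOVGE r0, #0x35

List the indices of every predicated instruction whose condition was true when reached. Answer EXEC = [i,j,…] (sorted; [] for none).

[0] flags=1010 → (cmp)
[1] flags=1010 LS?F → skip
[2] flags=1010 CC?F → skip
[3] flags=1010 CS?T → r1=0x17
[4] flags=1000 → (cmp)
[5] flags=1000 GT?F → skip
[6] flags=1000 EQ?F → skip
[7] flags=1000 PL?F → skip
[8] flags=1010 → (cmp)
[9] flags=1010 LE?T → r3=0x19
[10] flags=1010 GE?F → skip

EXEC = [3,9]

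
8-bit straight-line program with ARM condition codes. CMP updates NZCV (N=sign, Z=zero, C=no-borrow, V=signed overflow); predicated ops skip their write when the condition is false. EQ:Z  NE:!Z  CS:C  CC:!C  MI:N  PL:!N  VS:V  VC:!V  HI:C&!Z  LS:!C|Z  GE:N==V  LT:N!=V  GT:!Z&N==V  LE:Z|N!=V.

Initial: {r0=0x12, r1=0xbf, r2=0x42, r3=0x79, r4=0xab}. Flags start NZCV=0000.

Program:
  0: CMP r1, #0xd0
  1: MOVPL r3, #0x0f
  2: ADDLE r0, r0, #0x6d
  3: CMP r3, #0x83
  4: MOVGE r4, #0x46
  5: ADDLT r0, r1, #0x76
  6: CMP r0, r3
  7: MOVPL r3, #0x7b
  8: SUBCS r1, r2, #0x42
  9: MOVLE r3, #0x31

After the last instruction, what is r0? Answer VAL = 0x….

[0] flags=1000 → (cmp)
[1] flags=1000 PL?F → skip
[2] flags=1000 LE?T → r0=0x7f
[3] flags=1001 → (cmp)
[4] flags=1001 GE?T → r4=0x46
[5] flags=1001 LT?F → skip
[6] flags=0010 → (cmp)
[7] flags=0010 PL?T → r3=0x7b
[8] flags=0010 CS?T → r1=0x00
[9] flags=0010 LE?F → skip

VAL = 0x7f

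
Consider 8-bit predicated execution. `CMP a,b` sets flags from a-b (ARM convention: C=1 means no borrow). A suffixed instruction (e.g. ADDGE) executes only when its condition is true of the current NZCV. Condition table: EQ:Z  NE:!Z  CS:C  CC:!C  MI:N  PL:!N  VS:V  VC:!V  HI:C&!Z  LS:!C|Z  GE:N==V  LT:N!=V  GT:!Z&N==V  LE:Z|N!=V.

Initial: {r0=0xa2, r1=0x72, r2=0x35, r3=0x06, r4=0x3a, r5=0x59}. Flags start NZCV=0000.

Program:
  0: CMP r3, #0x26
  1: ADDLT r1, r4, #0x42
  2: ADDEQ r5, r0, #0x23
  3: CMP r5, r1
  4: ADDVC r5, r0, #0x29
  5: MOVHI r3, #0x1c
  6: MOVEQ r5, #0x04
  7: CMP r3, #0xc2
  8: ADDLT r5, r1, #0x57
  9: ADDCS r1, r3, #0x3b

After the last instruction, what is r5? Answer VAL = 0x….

0: ✓ CMP  NZCV=1000
1: ✓ ADDLT  r1←0x7c
2: · ADDEQ
3: ✓ CMP  NZCV=1000
4: ✓ ADDVC  r5←0xcb
5: · MOVHI
6: · MOVEQ
7: ✓ CMP  NZCV=0000
8: · ADDLT
9: · ADDCS

VAL = 0xcb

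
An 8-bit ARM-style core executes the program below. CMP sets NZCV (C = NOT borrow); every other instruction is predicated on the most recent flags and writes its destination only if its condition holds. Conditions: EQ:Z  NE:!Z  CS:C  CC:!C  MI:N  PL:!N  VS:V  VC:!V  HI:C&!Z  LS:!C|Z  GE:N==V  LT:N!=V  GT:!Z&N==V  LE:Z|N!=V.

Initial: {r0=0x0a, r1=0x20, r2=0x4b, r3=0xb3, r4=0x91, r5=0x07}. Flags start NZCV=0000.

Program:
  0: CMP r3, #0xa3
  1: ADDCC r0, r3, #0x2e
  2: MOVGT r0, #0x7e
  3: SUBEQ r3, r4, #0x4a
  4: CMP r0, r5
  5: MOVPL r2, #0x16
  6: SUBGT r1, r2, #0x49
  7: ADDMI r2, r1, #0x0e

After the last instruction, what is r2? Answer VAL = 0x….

VAL = 0x16

0: ✓ CMP  NZCV=0010
1: · ADDCC
2: ✓ MOVGT  r0←0x7e
3: · SUBEQ
4: ✓ CMP  NZCV=0010
5: ✓ MOVPL  r2←0x16
6: ✓ SUBGT  r1←0xcd
7: · ADDMI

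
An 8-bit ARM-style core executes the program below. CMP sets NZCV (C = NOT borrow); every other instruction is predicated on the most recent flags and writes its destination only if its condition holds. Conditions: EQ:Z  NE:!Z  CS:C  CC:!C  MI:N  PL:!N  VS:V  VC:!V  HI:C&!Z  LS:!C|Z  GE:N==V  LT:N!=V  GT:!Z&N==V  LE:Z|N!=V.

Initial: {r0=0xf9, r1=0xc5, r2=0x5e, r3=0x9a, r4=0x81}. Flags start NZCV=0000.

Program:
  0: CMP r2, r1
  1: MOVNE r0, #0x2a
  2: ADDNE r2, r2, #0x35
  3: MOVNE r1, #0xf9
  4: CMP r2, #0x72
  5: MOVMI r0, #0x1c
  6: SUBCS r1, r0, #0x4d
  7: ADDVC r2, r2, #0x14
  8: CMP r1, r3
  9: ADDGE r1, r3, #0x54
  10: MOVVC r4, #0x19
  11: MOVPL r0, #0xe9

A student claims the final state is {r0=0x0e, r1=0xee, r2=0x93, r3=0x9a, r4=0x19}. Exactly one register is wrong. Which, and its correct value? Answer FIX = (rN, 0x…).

FIX = (r0, 0xe9)

[0] flags=1001 → (cmp)
[1] flags=1001 NE?T → r0=0x2a
[2] flags=1001 NE?T → r2=0x93
[3] flags=1001 NE?T → r1=0xf9
[4] flags=0011 → (cmp)
[5] flags=0011 MI?F → skip
[6] flags=0011 CS?T → r1=0xdd
[7] flags=0011 VC?F → skip
[8] flags=0010 → (cmp)
[9] flags=0010 GE?T → r1=0xee
[10] flags=0010 VC?T → r4=0x19
[11] flags=0010 PL?T → r0=0xe9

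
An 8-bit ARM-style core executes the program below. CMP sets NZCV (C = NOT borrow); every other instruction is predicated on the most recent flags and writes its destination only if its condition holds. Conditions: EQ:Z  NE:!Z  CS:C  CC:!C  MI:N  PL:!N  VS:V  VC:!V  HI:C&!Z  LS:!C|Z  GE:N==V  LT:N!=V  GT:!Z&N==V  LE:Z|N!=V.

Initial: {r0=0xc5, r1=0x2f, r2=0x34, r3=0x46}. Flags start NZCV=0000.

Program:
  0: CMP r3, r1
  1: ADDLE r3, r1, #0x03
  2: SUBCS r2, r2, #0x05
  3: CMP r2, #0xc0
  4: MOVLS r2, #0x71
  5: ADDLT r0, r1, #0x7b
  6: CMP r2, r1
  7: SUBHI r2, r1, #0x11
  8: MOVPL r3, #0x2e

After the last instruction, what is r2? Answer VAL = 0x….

[0] flags=0010 → (cmp)
[1] flags=0010 LE?F → skip
[2] flags=0010 CS?T → r2=0x2f
[3] flags=0000 → (cmp)
[4] flags=0000 LS?T → r2=0x71
[5] flags=0000 LT?F → skip
[6] flags=0010 → (cmp)
[7] flags=0010 HI?T → r2=0x1e
[8] flags=0010 PL?T → r3=0x2e

VAL = 0x1e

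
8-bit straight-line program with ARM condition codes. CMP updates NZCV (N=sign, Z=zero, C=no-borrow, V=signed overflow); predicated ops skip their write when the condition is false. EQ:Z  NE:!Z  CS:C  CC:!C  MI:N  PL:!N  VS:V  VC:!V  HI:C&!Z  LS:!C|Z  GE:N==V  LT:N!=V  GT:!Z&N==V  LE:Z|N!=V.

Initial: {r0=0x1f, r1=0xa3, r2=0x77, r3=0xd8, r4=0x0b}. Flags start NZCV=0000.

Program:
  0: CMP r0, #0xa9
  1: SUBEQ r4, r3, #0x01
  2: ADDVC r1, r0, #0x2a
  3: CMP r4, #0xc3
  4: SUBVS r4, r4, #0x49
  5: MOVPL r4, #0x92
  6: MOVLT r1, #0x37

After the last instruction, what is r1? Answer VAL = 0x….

VAL = 0x49

[0] flags=0000 → (cmp)
[1] flags=0000 EQ?F → skip
[2] flags=0000 VC?T → r1=0x49
[3] flags=0000 → (cmp)
[4] flags=0000 VS?F → skip
[5] flags=0000 PL?T → r4=0x92
[6] flags=0000 LT?F → skip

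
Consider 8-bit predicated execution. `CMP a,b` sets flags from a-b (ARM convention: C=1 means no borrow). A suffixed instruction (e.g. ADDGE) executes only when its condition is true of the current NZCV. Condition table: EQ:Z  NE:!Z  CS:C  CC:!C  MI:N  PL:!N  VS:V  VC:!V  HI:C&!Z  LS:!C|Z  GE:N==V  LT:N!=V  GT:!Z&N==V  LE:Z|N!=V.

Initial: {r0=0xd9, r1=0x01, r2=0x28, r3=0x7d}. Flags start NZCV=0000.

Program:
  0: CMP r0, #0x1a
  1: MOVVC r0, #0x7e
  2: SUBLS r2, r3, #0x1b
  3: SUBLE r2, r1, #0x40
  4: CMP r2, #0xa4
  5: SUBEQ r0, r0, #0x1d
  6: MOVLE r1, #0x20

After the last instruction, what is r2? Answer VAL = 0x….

0: ✓ CMP  NZCV=1010
1: ✓ MOVVC  r0←0x7e
2: · SUBLS
3: ✓ SUBLE  r2←0xc1
4: ✓ CMP  NZCV=0010
5: · SUBEQ
6: · MOVLE

VAL = 0xc1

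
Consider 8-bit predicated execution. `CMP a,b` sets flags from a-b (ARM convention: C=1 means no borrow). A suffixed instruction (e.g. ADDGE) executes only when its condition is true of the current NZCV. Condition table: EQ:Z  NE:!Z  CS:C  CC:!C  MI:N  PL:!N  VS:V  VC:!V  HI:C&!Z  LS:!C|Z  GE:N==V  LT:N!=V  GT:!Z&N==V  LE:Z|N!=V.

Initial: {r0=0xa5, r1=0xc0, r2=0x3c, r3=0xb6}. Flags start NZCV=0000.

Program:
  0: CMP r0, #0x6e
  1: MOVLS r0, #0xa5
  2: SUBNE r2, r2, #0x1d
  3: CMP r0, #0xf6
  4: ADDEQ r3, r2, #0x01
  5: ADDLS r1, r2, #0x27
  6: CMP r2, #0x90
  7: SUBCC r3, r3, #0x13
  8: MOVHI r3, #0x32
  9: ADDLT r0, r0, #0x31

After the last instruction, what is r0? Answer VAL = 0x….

0: ✓ CMP  NZCV=0011
1: · MOVLS
2: ✓ SUBNE  r2←0x1f
3: ✓ CMP  NZCV=1000
4: · ADDEQ
5: ✓ ADDLS  r1←0x46
6: ✓ CMP  NZCV=1001
7: ✓ SUBCC  r3←0xa3
8: · MOVHI
9: · ADDLT

VAL = 0xa5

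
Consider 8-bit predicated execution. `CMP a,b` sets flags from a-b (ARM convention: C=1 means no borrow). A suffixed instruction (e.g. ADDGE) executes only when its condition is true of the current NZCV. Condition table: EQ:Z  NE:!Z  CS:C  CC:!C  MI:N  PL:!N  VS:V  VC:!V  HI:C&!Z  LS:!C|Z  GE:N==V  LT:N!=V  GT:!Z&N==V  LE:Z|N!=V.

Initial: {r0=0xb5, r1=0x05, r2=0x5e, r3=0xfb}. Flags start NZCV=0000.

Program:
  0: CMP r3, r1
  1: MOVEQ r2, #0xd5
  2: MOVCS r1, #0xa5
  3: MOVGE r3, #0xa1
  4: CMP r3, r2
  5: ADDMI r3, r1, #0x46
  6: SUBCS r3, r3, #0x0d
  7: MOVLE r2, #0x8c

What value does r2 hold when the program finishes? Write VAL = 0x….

0: ✓ CMP  NZCV=1010
1: · MOVEQ
2: ✓ MOVCS  r1←0xa5
3: · MOVGE
4: ✓ CMP  NZCV=1010
5: ✓ ADDMI  r3←0xeb
6: ✓ SUBCS  r3←0xde
7: ✓ MOVLE  r2←0x8c

VAL = 0x8c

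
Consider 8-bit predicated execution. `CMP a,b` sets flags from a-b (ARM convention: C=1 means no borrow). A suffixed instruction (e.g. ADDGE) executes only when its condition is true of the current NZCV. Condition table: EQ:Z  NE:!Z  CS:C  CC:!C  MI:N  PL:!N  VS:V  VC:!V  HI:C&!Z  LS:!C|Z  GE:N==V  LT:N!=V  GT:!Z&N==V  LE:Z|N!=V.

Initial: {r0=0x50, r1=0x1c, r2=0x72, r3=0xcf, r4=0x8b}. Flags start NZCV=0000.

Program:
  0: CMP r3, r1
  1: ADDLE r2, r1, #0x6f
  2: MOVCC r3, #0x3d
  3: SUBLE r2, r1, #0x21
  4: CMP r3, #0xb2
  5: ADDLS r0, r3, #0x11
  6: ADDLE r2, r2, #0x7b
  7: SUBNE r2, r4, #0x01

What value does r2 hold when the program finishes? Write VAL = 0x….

0: ✓ CMP  NZCV=1010
1: ✓ ADDLE  r2←0x8b
2: · MOVCC
3: ✓ SUBLE  r2←0xfb
4: ✓ CMP  NZCV=0010
5: · ADDLS
6: · ADDLE
7: ✓ SUBNE  r2←0x8a

VAL = 0x8a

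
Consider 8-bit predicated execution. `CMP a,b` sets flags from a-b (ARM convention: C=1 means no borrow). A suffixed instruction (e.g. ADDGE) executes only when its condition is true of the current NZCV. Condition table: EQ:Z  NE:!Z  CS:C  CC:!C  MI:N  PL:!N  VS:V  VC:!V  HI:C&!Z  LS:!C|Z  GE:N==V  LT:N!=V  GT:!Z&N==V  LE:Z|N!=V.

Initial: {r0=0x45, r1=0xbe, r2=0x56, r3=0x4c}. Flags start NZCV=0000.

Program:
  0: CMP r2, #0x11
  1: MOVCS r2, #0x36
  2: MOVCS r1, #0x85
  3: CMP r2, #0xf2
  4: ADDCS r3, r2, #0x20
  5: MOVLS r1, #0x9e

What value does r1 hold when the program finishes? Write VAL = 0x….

VAL = 0x9e

[0] flags=0010 → (cmp)
[1] flags=0010 CS?T → r2=0x36
[2] flags=0010 CS?T → r1=0x85
[3] flags=0000 → (cmp)
[4] flags=0000 CS?F → skip
[5] flags=0000 LS?T → r1=0x9e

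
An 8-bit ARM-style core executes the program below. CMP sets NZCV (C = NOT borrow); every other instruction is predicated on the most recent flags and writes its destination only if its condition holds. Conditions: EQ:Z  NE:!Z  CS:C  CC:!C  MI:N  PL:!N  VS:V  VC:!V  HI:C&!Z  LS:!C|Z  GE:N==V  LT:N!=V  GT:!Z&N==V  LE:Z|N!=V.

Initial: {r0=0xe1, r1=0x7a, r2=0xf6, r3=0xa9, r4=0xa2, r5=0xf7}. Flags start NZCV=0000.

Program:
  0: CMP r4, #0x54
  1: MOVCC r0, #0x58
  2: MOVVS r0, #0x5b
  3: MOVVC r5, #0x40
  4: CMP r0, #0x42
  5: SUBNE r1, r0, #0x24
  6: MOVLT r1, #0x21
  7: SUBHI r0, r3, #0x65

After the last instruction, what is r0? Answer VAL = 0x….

VAL = 0x44

0: ✓ CMP  NZCV=0011
1: · MOVCC
2: ✓ MOVVS  r0←0x5b
3: · MOVVC
4: ✓ CMP  NZCV=0010
5: ✓ SUBNE  r1←0x37
6: · MOVLT
7: ✓ SUBHI  r0←0x44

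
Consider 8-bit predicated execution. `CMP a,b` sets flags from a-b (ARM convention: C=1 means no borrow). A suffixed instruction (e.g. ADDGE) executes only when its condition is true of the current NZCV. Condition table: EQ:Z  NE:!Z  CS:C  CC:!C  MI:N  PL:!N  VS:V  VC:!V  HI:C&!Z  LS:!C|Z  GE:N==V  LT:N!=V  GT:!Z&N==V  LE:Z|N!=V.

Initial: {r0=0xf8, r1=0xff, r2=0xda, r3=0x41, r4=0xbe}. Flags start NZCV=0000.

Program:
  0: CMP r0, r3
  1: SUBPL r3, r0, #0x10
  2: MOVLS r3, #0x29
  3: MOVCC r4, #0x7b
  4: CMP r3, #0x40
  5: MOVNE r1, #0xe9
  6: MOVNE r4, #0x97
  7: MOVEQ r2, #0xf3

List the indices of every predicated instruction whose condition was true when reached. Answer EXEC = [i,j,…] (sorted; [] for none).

0: ✓ CMP  NZCV=1010
1: · SUBPL
2: · MOVLS
3: · MOVCC
4: ✓ CMP  NZCV=0010
5: ✓ MOVNE  r1←0xe9
6: ✓ MOVNE  r4←0x97
7: · MOVEQ

EXEC = [5,6]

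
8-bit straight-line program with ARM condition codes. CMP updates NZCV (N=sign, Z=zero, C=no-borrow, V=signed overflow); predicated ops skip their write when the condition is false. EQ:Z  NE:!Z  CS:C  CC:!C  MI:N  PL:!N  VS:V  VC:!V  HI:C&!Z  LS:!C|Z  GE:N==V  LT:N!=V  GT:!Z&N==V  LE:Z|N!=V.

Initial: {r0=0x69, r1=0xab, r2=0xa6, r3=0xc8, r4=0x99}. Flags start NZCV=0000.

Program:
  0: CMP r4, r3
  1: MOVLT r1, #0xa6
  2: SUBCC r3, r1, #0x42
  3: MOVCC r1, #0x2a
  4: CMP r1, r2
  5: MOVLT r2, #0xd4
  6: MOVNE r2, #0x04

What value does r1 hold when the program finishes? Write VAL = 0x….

[0] flags=1000 → (cmp)
[1] flags=1000 LT?T → r1=0xa6
[2] flags=1000 CC?T → r3=0x64
[3] flags=1000 CC?T → r1=0x2a
[4] flags=1001 → (cmp)
[5] flags=1001 LT?F → skip
[6] flags=1001 NE?T → r2=0x04

VAL = 0x2a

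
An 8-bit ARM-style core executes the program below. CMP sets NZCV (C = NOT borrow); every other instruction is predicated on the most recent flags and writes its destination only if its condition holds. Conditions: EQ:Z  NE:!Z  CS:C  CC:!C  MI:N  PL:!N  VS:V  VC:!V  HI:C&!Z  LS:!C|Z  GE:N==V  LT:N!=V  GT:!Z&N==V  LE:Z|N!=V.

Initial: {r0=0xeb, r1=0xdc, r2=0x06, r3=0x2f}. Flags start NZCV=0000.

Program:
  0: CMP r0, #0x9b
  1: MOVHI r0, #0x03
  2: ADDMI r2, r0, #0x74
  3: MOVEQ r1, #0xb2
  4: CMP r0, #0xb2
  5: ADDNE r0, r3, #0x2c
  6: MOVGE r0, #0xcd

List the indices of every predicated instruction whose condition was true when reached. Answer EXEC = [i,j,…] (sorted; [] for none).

EXEC = [1,5,6]

0: ✓ CMP  NZCV=0010
1: ✓ MOVHI  r0←0x03
2: · ADDMI
3: · MOVEQ
4: ✓ CMP  NZCV=0000
5: ✓ ADDNE  r0←0x5b
6: ✓ MOVGE  r0←0xcd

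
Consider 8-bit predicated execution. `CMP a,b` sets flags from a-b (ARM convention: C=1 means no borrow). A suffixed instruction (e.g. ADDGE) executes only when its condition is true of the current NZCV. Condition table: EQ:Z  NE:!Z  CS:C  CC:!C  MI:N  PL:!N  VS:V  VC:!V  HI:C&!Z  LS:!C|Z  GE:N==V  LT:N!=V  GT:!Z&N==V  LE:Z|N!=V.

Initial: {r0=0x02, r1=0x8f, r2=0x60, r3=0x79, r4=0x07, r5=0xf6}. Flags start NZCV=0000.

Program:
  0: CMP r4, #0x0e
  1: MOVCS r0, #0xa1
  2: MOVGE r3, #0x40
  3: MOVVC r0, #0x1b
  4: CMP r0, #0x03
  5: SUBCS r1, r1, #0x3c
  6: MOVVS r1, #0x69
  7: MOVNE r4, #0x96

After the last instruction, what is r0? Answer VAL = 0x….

0: ✓ CMP  NZCV=1000
1: · MOVCS
2: · MOVGE
3: ✓ MOVVC  r0←0x1b
4: ✓ CMP  NZCV=0010
5: ✓ SUBCS  r1←0x53
6: · MOVVS
7: ✓ MOVNE  r4←0x96

VAL = 0x1b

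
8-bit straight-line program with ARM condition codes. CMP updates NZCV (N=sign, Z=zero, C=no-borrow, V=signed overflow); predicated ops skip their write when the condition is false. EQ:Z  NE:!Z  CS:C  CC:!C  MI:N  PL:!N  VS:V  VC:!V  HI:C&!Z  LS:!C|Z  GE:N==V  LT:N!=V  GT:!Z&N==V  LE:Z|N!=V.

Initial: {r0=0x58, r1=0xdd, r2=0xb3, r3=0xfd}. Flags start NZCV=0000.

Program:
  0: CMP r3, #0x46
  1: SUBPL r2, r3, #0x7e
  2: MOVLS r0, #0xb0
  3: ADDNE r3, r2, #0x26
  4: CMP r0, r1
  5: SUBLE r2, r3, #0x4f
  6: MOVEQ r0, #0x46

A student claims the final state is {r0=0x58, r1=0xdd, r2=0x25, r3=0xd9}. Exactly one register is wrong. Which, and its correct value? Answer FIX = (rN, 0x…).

FIX = (r2, 0xb3)

[0] flags=1010 → (cmp)
[1] flags=1010 PL?F → skip
[2] flags=1010 LS?F → skip
[3] flags=1010 NE?T → r3=0xd9
[4] flags=0000 → (cmp)
[5] flags=0000 LE?F → skip
[6] flags=0000 EQ?F → skip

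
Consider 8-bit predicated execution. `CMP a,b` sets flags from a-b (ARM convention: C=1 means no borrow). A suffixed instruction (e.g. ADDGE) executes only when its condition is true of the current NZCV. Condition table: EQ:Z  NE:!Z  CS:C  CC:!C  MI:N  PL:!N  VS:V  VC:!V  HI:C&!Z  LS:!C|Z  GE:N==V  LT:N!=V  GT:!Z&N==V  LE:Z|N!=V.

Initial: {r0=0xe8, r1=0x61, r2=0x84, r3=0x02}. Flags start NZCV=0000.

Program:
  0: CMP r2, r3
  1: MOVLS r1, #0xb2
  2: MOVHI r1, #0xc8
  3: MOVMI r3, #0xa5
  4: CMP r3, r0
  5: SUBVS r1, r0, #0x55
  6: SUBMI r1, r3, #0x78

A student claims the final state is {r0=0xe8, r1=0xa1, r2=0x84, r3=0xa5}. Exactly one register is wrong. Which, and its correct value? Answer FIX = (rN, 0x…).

[0] flags=1010 → (cmp)
[1] flags=1010 LS?F → skip
[2] flags=1010 HI?T → r1=0xc8
[3] flags=1010 MI?T → r3=0xa5
[4] flags=1000 → (cmp)
[5] flags=1000 VS?F → skip
[6] flags=1000 MI?T → r1=0x2d

FIX = (r1, 0x2d)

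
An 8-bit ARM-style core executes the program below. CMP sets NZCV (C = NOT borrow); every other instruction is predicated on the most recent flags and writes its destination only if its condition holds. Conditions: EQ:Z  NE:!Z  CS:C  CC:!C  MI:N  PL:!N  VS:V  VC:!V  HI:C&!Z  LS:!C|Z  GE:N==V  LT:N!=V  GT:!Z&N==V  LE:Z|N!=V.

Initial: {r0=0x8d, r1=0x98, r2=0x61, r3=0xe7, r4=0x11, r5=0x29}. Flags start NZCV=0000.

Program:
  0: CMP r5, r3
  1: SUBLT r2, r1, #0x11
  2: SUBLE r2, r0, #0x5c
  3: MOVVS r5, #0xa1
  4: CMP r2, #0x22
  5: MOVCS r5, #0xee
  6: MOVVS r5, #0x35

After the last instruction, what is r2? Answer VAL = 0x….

[0] flags=0000 → (cmp)
[1] flags=0000 LT?F → skip
[2] flags=0000 LE?F → skip
[3] flags=0000 VS?F → skip
[4] flags=0010 → (cmp)
[5] flags=0010 CS?T → r5=0xee
[6] flags=0010 VS?F → skip

VAL = 0x61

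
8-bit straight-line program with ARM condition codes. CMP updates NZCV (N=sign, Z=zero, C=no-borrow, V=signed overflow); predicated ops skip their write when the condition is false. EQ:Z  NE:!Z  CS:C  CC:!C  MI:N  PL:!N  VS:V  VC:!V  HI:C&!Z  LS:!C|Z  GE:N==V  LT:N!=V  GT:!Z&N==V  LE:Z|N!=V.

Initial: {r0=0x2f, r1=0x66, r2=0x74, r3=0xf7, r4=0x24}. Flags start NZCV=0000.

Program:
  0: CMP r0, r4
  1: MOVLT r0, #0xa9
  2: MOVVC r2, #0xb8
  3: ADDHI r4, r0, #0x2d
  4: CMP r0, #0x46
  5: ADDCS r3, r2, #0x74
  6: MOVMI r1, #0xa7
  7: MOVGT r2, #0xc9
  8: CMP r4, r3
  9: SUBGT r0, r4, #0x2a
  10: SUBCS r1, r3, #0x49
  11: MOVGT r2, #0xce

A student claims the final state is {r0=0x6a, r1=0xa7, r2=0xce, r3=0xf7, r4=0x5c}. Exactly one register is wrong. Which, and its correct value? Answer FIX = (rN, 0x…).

FIX = (r0, 0x32)

[0] flags=0010 → (cmp)
[1] flags=0010 LT?F → skip
[2] flags=0010 VC?T → r2=0xb8
[3] flags=0010 HI?T → r4=0x5c
[4] flags=1000 → (cmp)
[5] flags=1000 CS?F → skip
[6] flags=1000 MI?T → r1=0xa7
[7] flags=1000 GT?F → skip
[8] flags=0000 → (cmp)
[9] flags=0000 GT?T → r0=0x32
[10] flags=0000 CS?F → skip
[11] flags=0000 GT?T → r2=0xce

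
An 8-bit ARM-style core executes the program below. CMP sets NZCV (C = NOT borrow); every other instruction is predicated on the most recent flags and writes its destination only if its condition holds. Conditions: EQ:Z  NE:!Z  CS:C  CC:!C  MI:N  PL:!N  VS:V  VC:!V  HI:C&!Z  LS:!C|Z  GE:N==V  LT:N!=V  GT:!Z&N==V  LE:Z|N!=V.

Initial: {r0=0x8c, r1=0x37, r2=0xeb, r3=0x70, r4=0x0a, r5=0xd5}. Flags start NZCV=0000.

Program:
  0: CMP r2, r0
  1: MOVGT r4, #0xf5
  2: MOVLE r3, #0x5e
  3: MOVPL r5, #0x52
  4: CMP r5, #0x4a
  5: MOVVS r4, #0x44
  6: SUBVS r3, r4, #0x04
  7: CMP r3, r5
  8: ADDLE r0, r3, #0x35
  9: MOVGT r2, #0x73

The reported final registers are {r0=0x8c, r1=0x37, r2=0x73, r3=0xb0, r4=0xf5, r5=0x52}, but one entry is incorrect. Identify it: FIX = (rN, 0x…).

FIX = (r3, 0x70)

[0] flags=0010 → (cmp)
[1] flags=0010 GT?T → r4=0xf5
[2] flags=0010 LE?F → skip
[3] flags=0010 PL?T → r5=0x52
[4] flags=0010 → (cmp)
[5] flags=0010 VS?F → skip
[6] flags=0010 VS?F → skip
[7] flags=0010 → (cmp)
[8] flags=0010 LE?F → skip
[9] flags=0010 GT?T → r2=0x73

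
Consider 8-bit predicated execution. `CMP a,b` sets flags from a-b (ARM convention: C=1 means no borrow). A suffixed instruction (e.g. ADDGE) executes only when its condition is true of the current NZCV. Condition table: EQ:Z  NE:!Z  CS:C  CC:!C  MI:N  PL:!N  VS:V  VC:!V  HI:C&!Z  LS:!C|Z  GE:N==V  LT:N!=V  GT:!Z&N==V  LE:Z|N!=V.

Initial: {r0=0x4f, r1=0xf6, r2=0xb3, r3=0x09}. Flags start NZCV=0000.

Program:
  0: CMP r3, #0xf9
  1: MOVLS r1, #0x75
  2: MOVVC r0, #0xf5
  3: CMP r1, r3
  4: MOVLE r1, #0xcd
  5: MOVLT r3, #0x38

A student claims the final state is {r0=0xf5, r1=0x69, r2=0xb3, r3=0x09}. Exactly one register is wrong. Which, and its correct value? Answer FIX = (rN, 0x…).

0: ✓ CMP  NZCV=0000
1: ✓ MOVLS  r1←0x75
2: ✓ MOVVC  r0←0xf5
3: ✓ CMP  NZCV=0010
4: · MOVLE
5: · MOVLT

FIX = (r1, 0x75)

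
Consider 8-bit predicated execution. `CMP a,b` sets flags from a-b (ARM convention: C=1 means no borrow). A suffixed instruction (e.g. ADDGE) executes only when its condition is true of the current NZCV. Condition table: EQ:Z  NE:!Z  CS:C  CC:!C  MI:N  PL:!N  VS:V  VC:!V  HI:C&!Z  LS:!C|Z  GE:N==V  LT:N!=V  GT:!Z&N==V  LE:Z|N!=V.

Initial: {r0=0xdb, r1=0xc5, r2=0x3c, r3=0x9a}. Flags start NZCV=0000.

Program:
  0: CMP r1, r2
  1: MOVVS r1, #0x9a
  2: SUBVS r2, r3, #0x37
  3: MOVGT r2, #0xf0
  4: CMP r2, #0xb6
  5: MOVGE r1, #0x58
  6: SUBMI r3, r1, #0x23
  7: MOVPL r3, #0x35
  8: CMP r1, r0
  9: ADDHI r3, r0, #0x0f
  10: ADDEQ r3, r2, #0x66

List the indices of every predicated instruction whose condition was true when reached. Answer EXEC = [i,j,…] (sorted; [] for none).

[0] flags=1010 → (cmp)
[1] flags=1010 VS?F → skip
[2] flags=1010 VS?F → skip
[3] flags=1010 GT?F → skip
[4] flags=1001 → (cmp)
[5] flags=1001 GE?T → r1=0x58
[6] flags=1001 MI?T → r3=0x35
[7] flags=1001 PL?F → skip
[8] flags=0000 → (cmp)
[9] flags=0000 HI?F → skip
[10] flags=0000 EQ?F → skip

EXEC = [5,6]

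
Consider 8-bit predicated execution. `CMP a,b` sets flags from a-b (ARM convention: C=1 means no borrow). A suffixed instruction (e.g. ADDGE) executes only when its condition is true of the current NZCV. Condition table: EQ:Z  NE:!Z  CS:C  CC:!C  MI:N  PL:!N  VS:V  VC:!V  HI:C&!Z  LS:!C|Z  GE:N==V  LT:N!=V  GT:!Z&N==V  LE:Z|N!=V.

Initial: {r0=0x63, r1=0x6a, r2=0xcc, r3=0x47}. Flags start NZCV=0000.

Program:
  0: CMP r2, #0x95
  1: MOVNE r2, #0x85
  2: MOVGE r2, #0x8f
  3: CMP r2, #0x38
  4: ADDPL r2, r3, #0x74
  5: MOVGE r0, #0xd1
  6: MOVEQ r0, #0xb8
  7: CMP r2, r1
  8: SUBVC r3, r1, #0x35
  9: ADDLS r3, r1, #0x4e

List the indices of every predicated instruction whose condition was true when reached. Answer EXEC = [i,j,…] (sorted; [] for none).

EXEC = [1,2,4]

[0] flags=0010 → (cmp)
[1] flags=0010 NE?T → r2=0x85
[2] flags=0010 GE?T → r2=0x8f
[3] flags=0011 → (cmp)
[4] flags=0011 PL?T → r2=0xbb
[5] flags=0011 GE?F → skip
[6] flags=0011 EQ?F → skip
[7] flags=0011 → (cmp)
[8] flags=0011 VC?F → skip
[9] flags=0011 LS?F → skip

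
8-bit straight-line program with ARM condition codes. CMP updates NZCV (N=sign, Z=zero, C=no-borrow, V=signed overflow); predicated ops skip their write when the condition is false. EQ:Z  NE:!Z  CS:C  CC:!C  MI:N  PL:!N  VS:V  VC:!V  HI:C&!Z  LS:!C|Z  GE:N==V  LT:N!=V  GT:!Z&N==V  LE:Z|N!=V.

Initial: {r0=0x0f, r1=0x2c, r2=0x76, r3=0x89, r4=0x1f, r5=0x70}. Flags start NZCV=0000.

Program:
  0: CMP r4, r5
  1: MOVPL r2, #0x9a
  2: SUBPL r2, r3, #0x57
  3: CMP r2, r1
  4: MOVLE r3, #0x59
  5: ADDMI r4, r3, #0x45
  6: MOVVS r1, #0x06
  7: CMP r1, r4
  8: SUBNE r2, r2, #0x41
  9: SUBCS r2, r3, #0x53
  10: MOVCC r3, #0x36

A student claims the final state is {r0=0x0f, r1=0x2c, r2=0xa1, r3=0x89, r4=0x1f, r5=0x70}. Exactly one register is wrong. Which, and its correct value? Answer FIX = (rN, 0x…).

FIX = (r2, 0x36)

0: ✓ CMP  NZCV=1000
1: · MOVPL
2: · SUBPL
3: ✓ CMP  NZCV=0010
4: · MOVLE
5: · ADDMI
6: · MOVVS
7: ✓ CMP  NZCV=0010
8: ✓ SUBNE  r2←0x35
9: ✓ SUBCS  r2←0x36
10: · MOVCC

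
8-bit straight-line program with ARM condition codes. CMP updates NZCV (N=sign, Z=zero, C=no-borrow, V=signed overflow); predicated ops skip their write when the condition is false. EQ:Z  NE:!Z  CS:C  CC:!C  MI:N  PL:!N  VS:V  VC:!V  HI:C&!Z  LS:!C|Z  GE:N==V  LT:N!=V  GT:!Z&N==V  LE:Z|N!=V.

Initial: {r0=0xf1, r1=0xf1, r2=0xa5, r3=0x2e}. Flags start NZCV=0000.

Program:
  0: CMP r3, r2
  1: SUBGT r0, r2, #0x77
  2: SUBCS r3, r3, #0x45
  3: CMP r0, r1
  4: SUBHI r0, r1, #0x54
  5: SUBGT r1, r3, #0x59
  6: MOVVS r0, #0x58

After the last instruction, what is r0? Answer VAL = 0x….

0: ✓ CMP  NZCV=1001
1: ✓ SUBGT  r0←0x2e
2: · SUBCS
3: ✓ CMP  NZCV=0000
4: · SUBHI
5: ✓ SUBGT  r1←0xd5
6: · MOVVS

VAL = 0x2e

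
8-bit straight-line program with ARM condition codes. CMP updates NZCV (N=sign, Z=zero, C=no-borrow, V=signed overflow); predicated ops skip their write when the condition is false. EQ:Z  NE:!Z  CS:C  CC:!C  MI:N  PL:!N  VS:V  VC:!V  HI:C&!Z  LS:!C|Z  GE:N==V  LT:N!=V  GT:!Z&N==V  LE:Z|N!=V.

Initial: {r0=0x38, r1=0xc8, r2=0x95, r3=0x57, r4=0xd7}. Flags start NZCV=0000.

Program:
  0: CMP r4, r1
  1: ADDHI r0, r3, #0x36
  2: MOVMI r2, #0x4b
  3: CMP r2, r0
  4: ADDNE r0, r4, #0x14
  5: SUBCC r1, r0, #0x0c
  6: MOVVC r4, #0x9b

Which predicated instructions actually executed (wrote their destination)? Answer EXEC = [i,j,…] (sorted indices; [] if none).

[0] flags=0010 → (cmp)
[1] flags=0010 HI?T → r0=0x8d
[2] flags=0010 MI?F → skip
[3] flags=0010 → (cmp)
[4] flags=0010 NE?T → r0=0xeb
[5] flags=0010 CC?F → skip
[6] flags=0010 VC?T → r4=0x9b

EXEC = [1,4,6]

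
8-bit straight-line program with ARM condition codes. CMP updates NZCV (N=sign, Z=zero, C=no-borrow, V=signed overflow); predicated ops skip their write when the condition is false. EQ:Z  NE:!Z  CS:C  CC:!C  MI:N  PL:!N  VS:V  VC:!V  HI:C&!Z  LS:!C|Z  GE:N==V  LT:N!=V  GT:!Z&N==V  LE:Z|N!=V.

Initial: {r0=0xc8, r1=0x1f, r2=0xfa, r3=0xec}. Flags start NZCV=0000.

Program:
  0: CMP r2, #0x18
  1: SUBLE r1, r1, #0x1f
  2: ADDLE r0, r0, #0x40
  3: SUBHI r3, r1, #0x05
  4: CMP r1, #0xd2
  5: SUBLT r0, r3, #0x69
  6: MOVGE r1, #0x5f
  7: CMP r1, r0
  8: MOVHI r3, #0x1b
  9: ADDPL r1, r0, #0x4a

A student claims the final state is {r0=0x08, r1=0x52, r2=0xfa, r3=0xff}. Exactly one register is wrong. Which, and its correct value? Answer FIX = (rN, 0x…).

FIX = (r3, 0x1b)

[0] flags=1010 → (cmp)
[1] flags=1010 LE?T → r1=0x00
[2] flags=1010 LE?T → r0=0x08
[3] flags=1010 HI?T → r3=0xfb
[4] flags=0000 → (cmp)
[5] flags=0000 LT?F → skip
[6] flags=0000 GE?T → r1=0x5f
[7] flags=0010 → (cmp)
[8] flags=0010 HI?T → r3=0x1b
[9] flags=0010 PL?T → r1=0x52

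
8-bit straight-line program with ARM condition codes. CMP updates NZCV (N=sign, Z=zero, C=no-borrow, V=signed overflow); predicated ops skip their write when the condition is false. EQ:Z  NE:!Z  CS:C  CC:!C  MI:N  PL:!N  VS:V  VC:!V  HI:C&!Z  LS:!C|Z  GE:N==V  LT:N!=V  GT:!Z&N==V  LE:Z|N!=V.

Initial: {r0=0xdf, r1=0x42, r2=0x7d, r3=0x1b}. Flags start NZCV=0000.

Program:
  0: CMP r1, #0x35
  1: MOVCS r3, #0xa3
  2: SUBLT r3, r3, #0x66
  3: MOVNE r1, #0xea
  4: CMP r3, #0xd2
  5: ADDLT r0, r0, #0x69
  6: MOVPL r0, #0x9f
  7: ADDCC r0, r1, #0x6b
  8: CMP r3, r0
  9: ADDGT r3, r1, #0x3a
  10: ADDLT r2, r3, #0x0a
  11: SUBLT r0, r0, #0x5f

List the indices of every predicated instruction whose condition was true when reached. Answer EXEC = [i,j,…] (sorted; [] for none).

EXEC = [1,3,5,7,10,11]

0: ✓ CMP  NZCV=0010
1: ✓ MOVCS  r3←0xa3
2: · SUBLT
3: ✓ MOVNE  r1←0xea
4: ✓ CMP  NZCV=1000
5: ✓ ADDLT  r0←0x48
6: · MOVPL
7: ✓ ADDCC  r0←0x55
8: ✓ CMP  NZCV=0011
9: · ADDGT
10: ✓ ADDLT  r2←0xad
11: ✓ SUBLT  r0←0xf6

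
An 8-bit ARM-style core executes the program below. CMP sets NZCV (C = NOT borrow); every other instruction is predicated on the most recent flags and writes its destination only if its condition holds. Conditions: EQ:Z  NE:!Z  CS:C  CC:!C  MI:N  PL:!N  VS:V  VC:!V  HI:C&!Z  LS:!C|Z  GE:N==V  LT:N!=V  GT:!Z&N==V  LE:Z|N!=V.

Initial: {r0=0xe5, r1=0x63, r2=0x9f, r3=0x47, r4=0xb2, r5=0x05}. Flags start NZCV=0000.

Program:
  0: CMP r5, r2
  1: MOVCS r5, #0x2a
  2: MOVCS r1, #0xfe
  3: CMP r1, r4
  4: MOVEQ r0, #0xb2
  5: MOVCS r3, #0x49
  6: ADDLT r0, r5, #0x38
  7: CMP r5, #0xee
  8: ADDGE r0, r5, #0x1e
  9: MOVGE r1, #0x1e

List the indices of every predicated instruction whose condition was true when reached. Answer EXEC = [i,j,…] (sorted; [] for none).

EXEC = [8,9]

[0] flags=0000 → (cmp)
[1] flags=0000 CS?F → skip
[2] flags=0000 CS?F → skip
[3] flags=1001 → (cmp)
[4] flags=1001 EQ?F → skip
[5] flags=1001 CS?F → skip
[6] flags=1001 LT?F → skip
[7] flags=0000 → (cmp)
[8] flags=0000 GE?T → r0=0x23
[9] flags=0000 GE?T → r1=0x1e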